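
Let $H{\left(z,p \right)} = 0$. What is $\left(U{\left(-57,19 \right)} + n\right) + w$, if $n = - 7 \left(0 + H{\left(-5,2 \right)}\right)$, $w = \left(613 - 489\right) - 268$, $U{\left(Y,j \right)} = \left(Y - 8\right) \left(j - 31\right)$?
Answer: $636$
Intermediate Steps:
$U{\left(Y,j \right)} = \left(-31 + j\right) \left(-8 + Y\right)$ ($U{\left(Y,j \right)} = \left(-8 + Y\right) \left(-31 + j\right) = \left(-31 + j\right) \left(-8 + Y\right)$)
$w = -144$ ($w = 124 - 268 = -144$)
$n = 0$ ($n = - 7 \left(0 + 0\right) = \left(-7\right) 0 = 0$)
$\left(U{\left(-57,19 \right)} + n\right) + w = \left(\left(248 - -1767 - 152 - 1083\right) + 0\right) - 144 = \left(\left(248 + 1767 - 152 - 1083\right) + 0\right) - 144 = \left(780 + 0\right) - 144 = 780 - 144 = 636$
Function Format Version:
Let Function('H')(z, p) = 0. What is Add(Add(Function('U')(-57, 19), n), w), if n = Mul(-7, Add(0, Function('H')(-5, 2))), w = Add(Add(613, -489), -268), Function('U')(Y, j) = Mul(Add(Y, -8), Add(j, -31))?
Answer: 636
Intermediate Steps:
Function('U')(Y, j) = Mul(Add(-31, j), Add(-8, Y)) (Function('U')(Y, j) = Mul(Add(-8, Y), Add(-31, j)) = Mul(Add(-31, j), Add(-8, Y)))
w = -144 (w = Add(124, -268) = -144)
n = 0 (n = Mul(-7, Add(0, 0)) = Mul(-7, 0) = 0)
Add(Add(Function('U')(-57, 19), n), w) = Add(Add(Add(248, Mul(-31, -57), Mul(-8, 19), Mul(-57, 19)), 0), -144) = Add(Add(Add(248, 1767, -152, -1083), 0), -144) = Add(Add(780, 0), -144) = Add(780, -144) = 636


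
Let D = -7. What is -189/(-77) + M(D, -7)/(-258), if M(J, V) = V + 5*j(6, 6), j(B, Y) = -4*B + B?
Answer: 8033/2838 ≈ 2.8305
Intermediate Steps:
j(B, Y) = -3*B
M(J, V) = -90 + V (M(J, V) = V + 5*(-3*6) = V + 5*(-18) = V - 90 = -90 + V)
-189/(-77) + M(D, -7)/(-258) = -189/(-77) + (-90 - 7)/(-258) = -189*(-1/77) - 97*(-1/258) = 27/11 + 97/258 = 8033/2838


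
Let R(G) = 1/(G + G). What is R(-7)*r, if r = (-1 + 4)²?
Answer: -9/14 ≈ -0.64286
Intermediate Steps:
R(G) = 1/(2*G)
r = 9 (r = 3² = 9)
R(-7)*r = ((½)/(-7))*9 = ((½)*(-⅐))*9 = -1/14*9 = -9/14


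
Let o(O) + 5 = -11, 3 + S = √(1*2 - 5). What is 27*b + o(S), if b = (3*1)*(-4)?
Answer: -340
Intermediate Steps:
S = -3 + I*√3 (S = -3 + √(1*2 - 5) = -3 + √(2 - 5) = -3 + √(-3) = -3 + I*√3 ≈ -3.0 + 1.732*I)
b = -12 (b = 3*(-4) = -12)
o(O) = -16 (o(O) = -5 - 11 = -16)
27*b + o(S) = 27*(-12) - 16 = -324 - 16 = -340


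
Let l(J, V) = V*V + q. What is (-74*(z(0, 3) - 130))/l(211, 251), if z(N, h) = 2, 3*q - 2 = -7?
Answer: 14208/94499 ≈ 0.15035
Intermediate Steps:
q = -5/3 (q = ⅔ + (⅓)*(-7) = ⅔ - 7/3 = -5/3 ≈ -1.6667)
l(J, V) = -5/3 + V² (l(J, V) = V*V - 5/3 = V² - 5/3 = -5/3 + V²)
(-74*(z(0, 3) - 130))/l(211, 251) = (-74*(2 - 130))/(-5/3 + 251²) = (-74*(-128))/(-5/3 + 63001) = 9472/(188998/3) = 9472*(3/188998) = 14208/94499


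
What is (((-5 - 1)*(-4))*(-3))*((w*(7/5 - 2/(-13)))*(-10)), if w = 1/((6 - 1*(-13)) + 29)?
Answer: 303/13 ≈ 23.308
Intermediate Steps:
w = 1/48 (w = 1/((6 + 13) + 29) = 1/(19 + 29) = 1/48 ≈ 0.020833)
(((-5 - 1)*(-4))*(-3))*((w*(7/5 - 2/(-13)))*(-10)) = (((-5 - 1)*(-4))*(-3))*(((7/5 - 2/(-13))/48)*(-10)) = (-6*(-4)*(-3))*(((7*(1/5) - 2*(-1/13))/48)*(-10)) = (24*(-3))*(((7/5 + 2/13)/48)*(-10)) = -72*(1/48)*(101/65)*(-10) = -303*(-10)/130 = -72*(-101/312) = 303/13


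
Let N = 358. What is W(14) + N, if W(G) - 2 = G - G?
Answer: 360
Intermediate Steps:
W(G) = 2 (W(G) = 2 + (G - G) = 2 + 0 = 2)
W(14) + N = 2 + 358 = 360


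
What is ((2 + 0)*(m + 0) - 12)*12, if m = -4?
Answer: -240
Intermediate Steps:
((2 + 0)*(m + 0) - 12)*12 = ((2 + 0)*(-4 + 0) - 12)*12 = (2*(-4) - 12)*12 = (-8 - 12)*12 = -20*12 = -240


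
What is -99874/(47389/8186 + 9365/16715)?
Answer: -2733131709452/173753805 ≈ -15730.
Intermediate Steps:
-99874/(47389/8186 + 9365/16715) = -99874/(47389*(1/8186) + 9365*(1/16715)) = -99874/(47389/8186 + 1873/3343) = -99874/173753805/27365798 = -99874*27365798/173753805 = -2733131709452/173753805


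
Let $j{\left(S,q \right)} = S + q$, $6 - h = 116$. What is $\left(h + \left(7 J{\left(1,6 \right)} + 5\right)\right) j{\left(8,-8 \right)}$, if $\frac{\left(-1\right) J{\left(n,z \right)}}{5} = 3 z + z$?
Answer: $0$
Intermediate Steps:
$J{\left(n,z \right)} = - 20 z$ ($J{\left(n,z \right)} = - 5 \left(3 z + z\right) = - 5 \cdot 4 z = - 20 z$)
$h = -110$ ($h = 6 - 116 = -110$)
$\left(h + \left(7 J{\left(1,6 \right)} + 5\right)\right) j{\left(8,-8 \right)} = \left(-110 + \left(7 \left(\left(-20\right) 6\right) + 5\right)\right) \left(8 - 8\right) = \left(-110 + \left(7 \left(-120\right) + 5\right)\right) 0 = \left(-110 + \left(-840 + 5\right)\right) 0 = \left(-110 - 835\right) 0 = \left(-945\right) 0 = 0$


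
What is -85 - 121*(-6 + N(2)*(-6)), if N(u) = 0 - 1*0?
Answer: 641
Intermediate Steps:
N(u) = 0 (N(u) = 0 + 0 = 0)
-85 - 121*(-6 + N(2)*(-6)) = -85 - 121*(-6 + 0*(-6)) = -85 - 121*(-6 + 0) = -85 - 121*(-6) = -85 + 726 = 641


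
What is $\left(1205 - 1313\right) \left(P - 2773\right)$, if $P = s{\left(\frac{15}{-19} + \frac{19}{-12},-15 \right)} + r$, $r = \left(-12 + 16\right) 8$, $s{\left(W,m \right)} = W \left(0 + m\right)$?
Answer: $\frac{5551497}{19} \approx 2.9218 \cdot 10^{5}$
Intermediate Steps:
$s{\left(W,m \right)} = W m$
$r = 32$ ($r = 4 \cdot 8 = 32$)
$P = \frac{5137}{76}$ ($P = \left(\frac{15}{-19} + \frac{19}{-12}\right) \left(-15\right) + 32 = \left(15 \left(- \frac{1}{19}\right) + 19 \left(- \frac{1}{12}\right)\right) \left(-15\right) + 32 = \left(- \frac{15}{19} - \frac{19}{12}\right) \left(-15\right) + 32 = \left(- \frac{541}{228}\right) \left(-15\right) + 32 = \frac{2705}{76} + 32 = \frac{5137}{76} \approx 67.592$)
$\left(1205 - 1313\right) \left(P - 2773\right) = \left(1205 - 1313\right) \left(\frac{5137}{76} - 2773\right) = \left(-108\right) \left(- \frac{205611}{76}\right) = \frac{5551497}{19}$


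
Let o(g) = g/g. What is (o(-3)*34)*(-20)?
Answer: -680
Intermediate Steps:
o(g) = 1
(o(-3)*34)*(-20) = (1*34)*(-20) = 34*(-20) = -680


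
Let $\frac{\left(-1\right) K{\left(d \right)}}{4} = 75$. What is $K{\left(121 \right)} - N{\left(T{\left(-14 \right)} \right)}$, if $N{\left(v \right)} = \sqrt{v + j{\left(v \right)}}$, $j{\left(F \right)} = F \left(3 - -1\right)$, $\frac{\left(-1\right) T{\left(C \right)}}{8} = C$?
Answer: $-300 - 4 \sqrt{35} \approx -323.66$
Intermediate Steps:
$T{\left(C \right)} = - 8 C$
$j{\left(F \right)} = 4 F$ ($j{\left(F \right)} = F \left(3 + 1\right) = F 4 = 4 F$)
$K{\left(d \right)} = -300$ ($K{\left(d \right)} = \left(-4\right) 75 = -300$)
$N{\left(v \right)} = \sqrt{5} \sqrt{v}$ ($N{\left(v \right)} = \sqrt{v + 4 v} = \sqrt{5 v} = \sqrt{5} \sqrt{v}$)
$K{\left(121 \right)} - N{\left(T{\left(-14 \right)} \right)} = -300 - \sqrt{5} \sqrt{\left(-8\right) \left(-14\right)} = -300 - \sqrt{5} \sqrt{112} = -300 - \sqrt{5} \cdot 4 \sqrt{7} = -300 - 4 \sqrt{35}$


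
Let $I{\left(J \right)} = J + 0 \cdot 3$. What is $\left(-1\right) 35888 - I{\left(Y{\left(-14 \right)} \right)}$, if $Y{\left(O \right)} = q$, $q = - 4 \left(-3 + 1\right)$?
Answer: $-35896$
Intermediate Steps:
$q = 8$ ($q = \left(-4\right) \left(-2\right) = 8$)
$Y{\left(O \right)} = 8$
$I{\left(J \right)} = J$ ($I{\left(J \right)} = J + 0 = J$)
$\left(-1\right) 35888 - I{\left(Y{\left(-14 \right)} \right)} = \left(-1\right) 35888 - 8 = -35888 - 8 = -35896$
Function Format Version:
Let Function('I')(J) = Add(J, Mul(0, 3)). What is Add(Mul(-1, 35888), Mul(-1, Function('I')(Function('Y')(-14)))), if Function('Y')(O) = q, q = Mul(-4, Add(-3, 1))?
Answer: -35896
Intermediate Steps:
q = 8 (q = Mul(-4, -2) = 8)
Function('Y')(O) = 8
Function('I')(J) = J (Function('I')(J) = Add(J, 0) = J)
Add(Mul(-1, 35888), Mul(-1, Function('I')(Function('Y')(-14)))) = Add(Mul(-1, 35888), Mul(-1, 8)) = Add(-35888, -8) = -35896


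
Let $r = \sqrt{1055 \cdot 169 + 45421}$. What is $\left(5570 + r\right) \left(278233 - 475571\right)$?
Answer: $-1099172660 - 394676 \sqrt{55929} \approx -1.1925 \cdot 10^{9}$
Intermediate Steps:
$r = 2 \sqrt{55929}$ ($r = \sqrt{178295 + 45421} = \sqrt{223716} = 2 \sqrt{55929} \approx 472.99$)
$\left(5570 + r\right) \left(278233 - 475571\right) = \left(5570 + 2 \sqrt{55929}\right) \left(278233 - 475571\right) = \left(5570 + 2 \sqrt{55929}\right) \left(-197338\right) = -1099172660 - 394676 \sqrt{55929}$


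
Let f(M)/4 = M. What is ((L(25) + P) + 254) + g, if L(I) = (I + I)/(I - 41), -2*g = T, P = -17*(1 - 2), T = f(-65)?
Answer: 3183/8 ≈ 397.88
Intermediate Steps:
f(M) = 4*M
T = -260 (T = 4*(-65) = -260)
P = 17 (P = -17*(-1) = 17)
g = 130 (g = -½*(-260) = 130)
L(I) = 2*I/(-41 + I) (L(I) = (2*I)/(-41 + I) = 2*I/(-41 + I))
((L(25) + P) + 254) + g = ((2*25/(-41 + 25) + 17) + 254) + 130 = ((2*25/(-16) + 17) + 254) + 130 = ((2*25*(-1/16) + 17) + 254) + 130 = ((-25/8 + 17) + 254) + 130 = (111/8 + 254) + 130 = 2143/8 + 130 = 3183/8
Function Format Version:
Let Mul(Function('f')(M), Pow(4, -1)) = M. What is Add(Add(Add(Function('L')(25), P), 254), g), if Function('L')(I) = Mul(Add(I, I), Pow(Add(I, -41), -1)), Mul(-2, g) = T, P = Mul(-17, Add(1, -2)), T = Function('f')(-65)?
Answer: Rational(3183, 8) ≈ 397.88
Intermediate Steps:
Function('f')(M) = Mul(4, M)
T = -260 (T = Mul(4, -65) = -260)
P = 17 (P = Mul(-17, -1) = 17)
g = 130 (g = Mul(Rational(-1, 2), -260) = 130)
Function('L')(I) = Mul(2, I, Pow(Add(-41, I), -1)) (Function('L')(I) = Mul(Mul(2, I), Pow(Add(-41, I), -1)) = Mul(2, I, Pow(Add(-41, I), -1)))
Add(Add(Add(Function('L')(25), P), 254), g) = Add(Add(Add(Mul(2, 25, Pow(Add(-41, 25), -1)), 17), 254), 130) = Add(Add(Add(Mul(2, 25, Pow(-16, -1)), 17), 254), 130) = Add(Add(Add(Mul(2, 25, Rational(-1, 16)), 17), 254), 130) = Add(Add(Add(Rational(-25, 8), 17), 254), 130) = Add(Add(Rational(111, 8), 254), 130) = Add(Rational(2143, 8), 130) = Rational(3183, 8)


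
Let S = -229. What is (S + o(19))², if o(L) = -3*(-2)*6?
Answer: 37249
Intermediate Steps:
o(L) = 36 (o(L) = 6*6 = 36)
(S + o(19))² = (-229 + 36)² = (-193)² = 37249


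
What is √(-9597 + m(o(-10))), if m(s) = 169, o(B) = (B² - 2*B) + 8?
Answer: 2*I*√2357 ≈ 97.098*I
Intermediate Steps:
o(B) = 8 + B² - 2*B
√(-9597 + m(o(-10))) = √(-9597 + 169) = √(-9428) = 2*I*√2357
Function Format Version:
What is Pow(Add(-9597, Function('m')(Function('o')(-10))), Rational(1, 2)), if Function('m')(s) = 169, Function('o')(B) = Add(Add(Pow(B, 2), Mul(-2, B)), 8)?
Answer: Mul(2, I, Pow(2357, Rational(1, 2))) ≈ Mul(97.098, I)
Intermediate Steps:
Function('o')(B) = Add(8, Pow(B, 2), Mul(-2, B))
Pow(Add(-9597, Function('m')(Function('o')(-10))), Rational(1, 2)) = Pow(Add(-9597, 169), Rational(1, 2)) = Pow(-9428, Rational(1, 2)) = Mul(2, I, Pow(2357, Rational(1, 2)))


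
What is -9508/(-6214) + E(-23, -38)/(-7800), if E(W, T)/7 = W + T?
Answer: 2954453/1864200 ≈ 1.5848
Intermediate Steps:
E(W, T) = 7*T + 7*W (E(W, T) = 7*(W + T) = 7*(T + W) = 7*T + 7*W)
-9508/(-6214) + E(-23, -38)/(-7800) = -9508/(-6214) + (7*(-38) + 7*(-23))/(-7800) = -9508*(-1/6214) + (-266 - 161)*(-1/7800) = 4754/3107 - 427*(-1/7800) = 4754/3107 + 427/7800 = 2954453/1864200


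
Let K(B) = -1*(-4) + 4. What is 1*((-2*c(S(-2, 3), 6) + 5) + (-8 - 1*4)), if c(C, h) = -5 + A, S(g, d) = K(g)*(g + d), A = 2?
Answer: -1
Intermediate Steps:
K(B) = 8 (K(B) = 4 + 4 = 8)
S(g, d) = 8*d + 8*g (S(g, d) = 8*(g + d) = 8*(d + g) = 8*d + 8*g)
c(C, h) = -3 (c(C, h) = -5 + 2 = -3)
1*((-2*c(S(-2, 3), 6) + 5) + (-8 - 1*4)) = 1*((-2*(-3) + 5) + (-8 - 1*4)) = 1*((6 + 5) + (-8 - 4)) = 1*(11 - 12) = 1*(-1) = -1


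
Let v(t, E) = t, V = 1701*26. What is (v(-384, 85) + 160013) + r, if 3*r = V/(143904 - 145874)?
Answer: 157227194/985 ≈ 1.5962e+5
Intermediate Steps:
V = 44226
r = -7371/985 (r = (44226/(143904 - 145874))/3 = (44226/(-1970))/3 = (44226*(-1/1970))/3 = (⅓)*(-22113/985) = -7371/985 ≈ -7.4832)
(v(-384, 85) + 160013) + r = (-384 + 160013) - 7371/985 = 159629 - 7371/985 = 157227194/985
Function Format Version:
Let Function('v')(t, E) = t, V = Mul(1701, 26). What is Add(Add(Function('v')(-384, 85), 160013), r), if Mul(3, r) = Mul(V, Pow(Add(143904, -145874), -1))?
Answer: Rational(157227194, 985) ≈ 1.5962e+5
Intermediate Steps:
V = 44226
r = Rational(-7371, 985) (r = Mul(Rational(1, 3), Mul(44226, Pow(Add(143904, -145874), -1))) = Mul(Rational(1, 3), Mul(44226, Pow(-1970, -1))) = Mul(Rational(1, 3), Mul(44226, Rational(-1, 1970))) = Mul(Rational(1, 3), Rational(-22113, 985)) = Rational(-7371, 985) ≈ -7.4832)
Add(Add(Function('v')(-384, 85), 160013), r) = Add(Add(-384, 160013), Rational(-7371, 985)) = Add(159629, Rational(-7371, 985)) = Rational(157227194, 985)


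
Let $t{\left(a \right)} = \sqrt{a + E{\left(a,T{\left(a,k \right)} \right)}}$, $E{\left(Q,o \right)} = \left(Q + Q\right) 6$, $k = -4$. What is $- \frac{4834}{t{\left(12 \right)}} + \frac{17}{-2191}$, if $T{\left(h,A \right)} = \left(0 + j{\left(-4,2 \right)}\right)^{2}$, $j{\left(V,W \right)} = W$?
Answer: $- \frac{17}{2191} - \frac{2417 \sqrt{39}}{39} \approx -387.04$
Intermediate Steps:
$T{\left(h,A \right)} = 4$ ($T{\left(h,A \right)} = \left(0 + 2\right)^{2} = 2^{2} = 4$)
$E{\left(Q,o \right)} = 12 Q$ ($E{\left(Q,o \right)} = 2 Q 6 = 12 Q$)
$t{\left(a \right)} = \sqrt{13} \sqrt{a}$ ($t{\left(a \right)} = \sqrt{a + 12 a} = \sqrt{13 a} = \sqrt{13} \sqrt{a}$)
$- \frac{4834}{t{\left(12 \right)}} + \frac{17}{-2191} = - \frac{4834}{\sqrt{13} \sqrt{12}} + \frac{17}{-2191} = - \frac{4834}{\sqrt{13} \cdot 2 \sqrt{3}} + 17 \left(- \frac{1}{2191}\right) = - \frac{4834}{2 \sqrt{39}} - \frac{17}{2191} = - 4834 \frac{\sqrt{39}}{78} - \frac{17}{2191} = - \frac{2417 \sqrt{39}}{39} - \frac{17}{2191} = - \frac{17}{2191} - \frac{2417 \sqrt{39}}{39}$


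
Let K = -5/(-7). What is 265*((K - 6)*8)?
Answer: -78440/7 ≈ -11206.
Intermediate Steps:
K = 5/7 (K = -5*(-⅐) = 5/7 ≈ 0.71429)
265*((K - 6)*8) = 265*((5/7 - 6)*8) = 265*(-37/7*8) = 265*(-296/7) = -78440/7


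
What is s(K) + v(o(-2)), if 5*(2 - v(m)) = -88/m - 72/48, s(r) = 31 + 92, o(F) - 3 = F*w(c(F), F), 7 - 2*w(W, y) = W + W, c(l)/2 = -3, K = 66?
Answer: 621/5 ≈ 124.20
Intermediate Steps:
c(l) = -6 (c(l) = 2*(-3) = -6)
w(W, y) = 7/2 - W (w(W, y) = 7/2 - (W + W)/2 = 7/2 - W)
o(F) = 3 + 19*F/2 (o(F) = 3 + F*(7/2 - 1*(-6)) = 3 + F*(7/2 + 6) = 3 + F*(19/2) = 3 + 19*F/2)
s(r) = 123
v(m) = 23/10 + 88/(5*m) (v(m) = 2 - (-88/m - 72/48)/5 = 2 - (-88/m - 72*1/48)/5 = 2 - (-88/m - 3/2)/5 = 2 - (-3/2 - 88/m)/5 = 2 + (3/10 + 88/(5*m)) = 23/10 + 88/(5*m))
s(K) + v(o(-2)) = 123 + (176 + 23*(3 + (19/2)*(-2)))/(10*(3 + (19/2)*(-2))) = 123 + (176 + 23*(3 - 19))/(10*(3 - 19)) = 123 + (1/10)*(176 + 23*(-16))/(-16) = 123 + (1/10)*(-1/16)*(176 - 368) = 123 + (1/10)*(-1/16)*(-192) = 123 + 6/5 = 621/5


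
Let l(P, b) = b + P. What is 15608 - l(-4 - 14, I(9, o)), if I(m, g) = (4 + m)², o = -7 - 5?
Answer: 15457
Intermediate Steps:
o = -12
l(P, b) = P + b
15608 - l(-4 - 14, I(9, o)) = 15608 - ((-4 - 14) + (4 + 9)²) = 15608 - (-18 + 13²) = 15608 - (-18 + 169) = 15608 - 1*151 = 15608 - 151 = 15457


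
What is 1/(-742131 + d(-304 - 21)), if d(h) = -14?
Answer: -1/742145 ≈ -1.3474e-6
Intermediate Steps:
1/(-742131 + d(-304 - 21)) = 1/(-742131 - 14) = 1/(-742145) = -1/742145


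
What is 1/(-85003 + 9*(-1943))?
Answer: -1/102490 ≈ -9.7570e-6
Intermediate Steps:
1/(-85003 + 9*(-1943)) = 1/(-85003 - 17487) = 1/(-102490) = -1/102490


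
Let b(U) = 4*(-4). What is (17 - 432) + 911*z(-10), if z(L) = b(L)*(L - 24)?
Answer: 495169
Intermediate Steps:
b(U) = -16
z(L) = 384 - 16*L (z(L) = -16*(L - 24) = -16*(-24 + L) = 384 - 16*L)
(17 - 432) + 911*z(-10) = (17 - 432) + 911*(384 - 16*(-10)) = -415 + 911*(384 + 160) = -415 + 911*544 = -415 + 495584 = 495169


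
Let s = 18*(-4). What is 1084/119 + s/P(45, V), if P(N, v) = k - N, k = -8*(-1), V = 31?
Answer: 48676/4403 ≈ 11.055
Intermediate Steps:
s = -72
k = 8
P(N, v) = 8 - N
1084/119 + s/P(45, V) = 1084/119 - 72/(8 - 1*45) = 1084*(1/119) - 72/(8 - 45) = 1084/119 - 72/(-37) = 1084/119 - 72*(-1/37) = 1084/119 + 72/37 = 48676/4403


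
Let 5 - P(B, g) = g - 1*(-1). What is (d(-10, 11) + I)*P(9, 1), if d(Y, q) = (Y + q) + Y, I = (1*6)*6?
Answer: 81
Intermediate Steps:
I = 36 (I = 6*6 = 36)
P(B, g) = 4 - g (P(B, g) = 5 - (g - 1*(-1)) = 5 - (g + 1) = 5 - (1 + g) = 5 + (-1 - g) = 4 - g)
d(Y, q) = q + 2*Y
(d(-10, 11) + I)*P(9, 1) = ((11 + 2*(-10)) + 36)*(4 - 1*1) = ((11 - 20) + 36)*(4 - 1) = (-9 + 36)*3 = 27*3 = 81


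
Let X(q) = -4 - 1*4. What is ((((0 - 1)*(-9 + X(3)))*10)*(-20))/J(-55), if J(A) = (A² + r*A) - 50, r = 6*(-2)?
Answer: -680/727 ≈ -0.93535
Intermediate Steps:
r = -12
X(q) = -8 (X(q) = -4 - 4 = -8)
J(A) = -50 + A² - 12*A (J(A) = (A² - 12*A) - 50 = -50 + A² - 12*A)
((((0 - 1)*(-9 + X(3)))*10)*(-20))/J(-55) = ((((0 - 1)*(-9 - 8))*10)*(-20))/(-50 + (-55)² - 12*(-55)) = ((-1*(-17)*10)*(-20))/(-50 + 3025 + 660) = ((17*10)*(-20))/3635 = (170*(-20))*(1/3635) = -3400*1/3635 = -680/727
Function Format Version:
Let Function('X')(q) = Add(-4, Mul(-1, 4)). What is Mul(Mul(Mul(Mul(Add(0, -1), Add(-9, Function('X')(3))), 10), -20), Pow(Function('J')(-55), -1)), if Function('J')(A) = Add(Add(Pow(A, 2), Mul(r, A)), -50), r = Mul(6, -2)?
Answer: Rational(-680, 727) ≈ -0.93535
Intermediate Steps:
r = -12
Function('X')(q) = -8 (Function('X')(q) = Add(-4, -4) = -8)
Function('J')(A) = Add(-50, Pow(A, 2), Mul(-12, A)) (Function('J')(A) = Add(Add(Pow(A, 2), Mul(-12, A)), -50) = Add(-50, Pow(A, 2), Mul(-12, A)))
Mul(Mul(Mul(Mul(Add(0, -1), Add(-9, Function('X')(3))), 10), -20), Pow(Function('J')(-55), -1)) = Mul(Mul(Mul(Mul(Add(0, -1), Add(-9, -8)), 10), -20), Pow(Add(-50, Pow(-55, 2), Mul(-12, -55)), -1)) = Mul(Mul(Mul(Mul(-1, -17), 10), -20), Pow(Add(-50, 3025, 660), -1)) = Mul(Mul(Mul(17, 10), -20), Pow(3635, -1)) = Mul(Mul(170, -20), Rational(1, 3635)) = Mul(-3400, Rational(1, 3635)) = Rational(-680, 727)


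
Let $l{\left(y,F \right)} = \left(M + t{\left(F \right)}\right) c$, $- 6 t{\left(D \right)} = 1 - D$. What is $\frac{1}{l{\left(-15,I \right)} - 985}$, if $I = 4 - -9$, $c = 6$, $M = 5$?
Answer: $- \frac{1}{943} \approx -0.0010604$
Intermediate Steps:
$t{\left(D \right)} = - \frac{1}{6} + \frac{D}{6}$ ($t{\left(D \right)} = - \frac{1 - D}{6} = - \frac{1}{6} + \frac{D}{6}$)
$I = 13$ ($I = 4 + 9 = 13$)
$l{\left(y,F \right)} = 29 + F$ ($l{\left(y,F \right)} = \left(5 + \left(- \frac{1}{6} + \frac{F}{6}\right)\right) 6 = \left(\frac{29}{6} + \frac{F}{6}\right) 6 = 29 + F$)
$\frac{1}{l{\left(-15,I \right)} - 985} = \frac{1}{\left(29 + 13\right) - 985} = \frac{1}{42 - 985} = \frac{1}{-943} = - \frac{1}{943}$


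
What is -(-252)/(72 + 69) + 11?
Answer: 601/47 ≈ 12.787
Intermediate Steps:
-(-252)/(72 + 69) + 11 = -(-252)/141 + 11 = -6*(-14/47) + 11 = 84/47 + 11 = 601/47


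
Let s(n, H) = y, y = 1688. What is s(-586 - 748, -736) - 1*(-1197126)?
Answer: 1198814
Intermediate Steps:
s(n, H) = 1688
s(-586 - 748, -736) - 1*(-1197126) = 1688 - 1*(-1197126) = 1688 + 1197126 = 1198814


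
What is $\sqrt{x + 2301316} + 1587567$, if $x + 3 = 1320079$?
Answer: $1587567 + 4 \sqrt{226337} \approx 1.5895 \cdot 10^{6}$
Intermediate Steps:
$x = 1320076$ ($x = -3 + 1320079 = 1320076$)
$\sqrt{x + 2301316} + 1587567 = \sqrt{1320076 + 2301316} + 1587567 = \sqrt{3621392} + 1587567 = 4 \sqrt{226337} + 1587567 = 1587567 + 4 \sqrt{226337}$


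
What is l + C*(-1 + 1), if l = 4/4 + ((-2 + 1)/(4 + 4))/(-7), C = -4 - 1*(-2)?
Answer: 57/56 ≈ 1.0179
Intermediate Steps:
C = -2 (C = -4 + 2 = -2)
l = 57/56 (l = 4*(¼) - 1/8*(-⅐) = 1 - 1*⅛*(-⅐) = 1 - ⅛*(-⅐) = 1 + 1/56 = 57/56 ≈ 1.0179)
l + C*(-1 + 1) = 57/56 - 2*(-1 + 1) = 57/56 - 2*0 = 57/56 + 0 = 57/56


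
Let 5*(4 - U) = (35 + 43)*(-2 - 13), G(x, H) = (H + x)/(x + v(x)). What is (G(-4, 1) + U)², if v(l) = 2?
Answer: 229441/4 ≈ 57360.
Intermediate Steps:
G(x, H) = (H + x)/(2 + x) (G(x, H) = (H + x)/(x + 2) = (H + x)/(2 + x))
U = 238 (U = 4 - (35 + 43)*(-2 - 13)/5 = 4 - 78*(-15)/5 = 4 - ⅕*(-1170) = 4 + 234 = 238)
(G(-4, 1) + U)² = ((1 - 4)/(2 - 4) + 238)² = (-3/(-2) + 238)² = (-½*(-3) + 238)² = (3/2 + 238)² = (479/2)² = 229441/4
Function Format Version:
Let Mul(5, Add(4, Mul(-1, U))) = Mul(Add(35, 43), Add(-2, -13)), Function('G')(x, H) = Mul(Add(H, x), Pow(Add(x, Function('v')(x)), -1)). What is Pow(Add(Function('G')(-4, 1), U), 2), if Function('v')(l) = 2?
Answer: Rational(229441, 4) ≈ 57360.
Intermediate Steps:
Function('G')(x, H) = Mul(Pow(Add(2, x), -1), Add(H, x)) (Function('G')(x, H) = Mul(Add(H, x), Pow(Add(x, 2), -1)) = Mul(Add(H, x), Pow(Add(2, x), -1)) = Mul(Pow(Add(2, x), -1), Add(H, x)))
U = 238 (U = Add(4, Mul(Rational(-1, 5), Mul(Add(35, 43), Add(-2, -13)))) = Add(4, Mul(Rational(-1, 5), Mul(78, -15))) = Add(4, Mul(Rational(-1, 5), -1170)) = Add(4, 234) = 238)
Pow(Add(Function('G')(-4, 1), U), 2) = Pow(Add(Mul(Pow(Add(2, -4), -1), Add(1, -4)), 238), 2) = Pow(Add(Mul(Pow(-2, -1), -3), 238), 2) = Pow(Add(Mul(Rational(-1, 2), -3), 238), 2) = Pow(Add(Rational(3, 2), 238), 2) = Pow(Rational(479, 2), 2) = Rational(229441, 4)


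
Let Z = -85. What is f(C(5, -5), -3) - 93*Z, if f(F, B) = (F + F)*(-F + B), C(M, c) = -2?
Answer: 7909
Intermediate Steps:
f(F, B) = 2*F*(B - F) (f(F, B) = (2*F)*(B - F) = 2*F*(B - F))
f(C(5, -5), -3) - 93*Z = 2*(-2)*(-3 - 1*(-2)) - 93*(-85) = 2*(-2)*(-3 + 2) + 7905 = 2*(-2)*(-1) + 7905 = 4 + 7905 = 7909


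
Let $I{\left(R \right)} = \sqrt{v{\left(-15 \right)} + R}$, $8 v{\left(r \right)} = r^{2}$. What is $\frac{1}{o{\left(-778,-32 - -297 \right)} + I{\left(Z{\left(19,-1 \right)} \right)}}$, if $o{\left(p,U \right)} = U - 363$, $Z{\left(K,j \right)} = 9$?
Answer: $- \frac{784}{76535} - \frac{6 \sqrt{66}}{76535} \approx -0.010881$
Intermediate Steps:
$v{\left(r \right)} = \frac{r^{2}}{8}$
$o{\left(p,U \right)} = -363 + U$
$I{\left(R \right)} = \sqrt{\frac{225}{8} + R}$ ($I{\left(R \right)} = \sqrt{\frac{\left(-15\right)^{2}}{8} + R} = \sqrt{\frac{1}{8} \cdot 225 + R} = \sqrt{\frac{225}{8} + R}$)
$\frac{1}{o{\left(-778,-32 - -297 \right)} + I{\left(Z{\left(19,-1 \right)} \right)}} = \frac{1}{\left(-363 - -265\right) + \frac{\sqrt{450 + 16 \cdot 9}}{4}} = \frac{1}{\left(-363 + \left(-32 + 297\right)\right) + \frac{\sqrt{450 + 144}}{4}} = \frac{1}{\left(-363 + 265\right) + \frac{\sqrt{594}}{4}} = \frac{1}{-98 + \frac{3 \sqrt{66}}{4}}$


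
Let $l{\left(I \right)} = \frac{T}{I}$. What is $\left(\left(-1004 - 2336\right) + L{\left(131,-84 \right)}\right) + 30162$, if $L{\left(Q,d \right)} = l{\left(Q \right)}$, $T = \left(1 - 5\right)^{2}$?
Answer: $\frac{3513698}{131} \approx 26822.0$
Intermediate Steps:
$T = 16$ ($T = \left(-4\right)^{2} = 16$)
$l{\left(I \right)} = \frac{16}{I}$
$L{\left(Q,d \right)} = \frac{16}{Q}$
$\left(\left(-1004 - 2336\right) + L{\left(131,-84 \right)}\right) + 30162 = \left(\left(-1004 - 2336\right) + \frac{16}{131}\right) + 30162 = \left(-3340 + 16 \cdot \frac{1}{131}\right) + 30162 = \left(-3340 + \frac{16}{131}\right) + 30162 = - \frac{437524}{131} + 30162 = \frac{3513698}{131}$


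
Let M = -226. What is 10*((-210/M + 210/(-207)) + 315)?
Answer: 24553900/7797 ≈ 3149.1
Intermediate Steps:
10*((-210/M + 210/(-207)) + 315) = 10*((-210/(-226) + 210/(-207)) + 315) = 10*((-210*(-1/226) + 210*(-1/207)) + 315) = 10*((105/113 - 70/69) + 315) = 10*(-665/7797 + 315) = 10*(2455390/7797) = 24553900/7797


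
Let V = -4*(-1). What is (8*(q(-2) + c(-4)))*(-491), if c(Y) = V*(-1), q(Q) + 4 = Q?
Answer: 39280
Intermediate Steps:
V = 4
q(Q) = -4 + Q
c(Y) = -4 (c(Y) = 4*(-1) = -4)
(8*(q(-2) + c(-4)))*(-491) = (8*((-4 - 2) - 4))*(-491) = (8*(-6 - 4))*(-491) = (8*(-10))*(-491) = -80*(-491) = 39280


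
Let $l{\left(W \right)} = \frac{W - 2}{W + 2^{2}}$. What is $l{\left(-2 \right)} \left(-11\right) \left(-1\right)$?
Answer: $-22$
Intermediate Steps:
$l{\left(W \right)} = \frac{-2 + W}{4 + W}$ ($l{\left(W \right)} = \frac{-2 + W}{W + 4} = \frac{-2 + W}{4 + W}$)
$l{\left(-2 \right)} \left(-11\right) \left(-1\right) = \frac{-2 - 2}{4 - 2} \left(-11\right) \left(-1\right) = \frac{1}{2} \left(-4\right) \left(-11\right) \left(-1\right) = \left(-2\right) \left(-11\right) \left(-1\right) = 22 \left(-1\right) = -22$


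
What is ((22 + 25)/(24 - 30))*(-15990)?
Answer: 125255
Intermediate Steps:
((22 + 25)/(24 - 30))*(-15990) = (47/(-6))*(-15990) = (47*(-⅙))*(-15990) = -47/6*(-15990) = 125255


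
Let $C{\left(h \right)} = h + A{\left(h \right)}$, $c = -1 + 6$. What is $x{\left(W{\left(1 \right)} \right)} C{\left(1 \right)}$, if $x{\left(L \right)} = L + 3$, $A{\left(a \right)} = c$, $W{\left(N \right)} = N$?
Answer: $24$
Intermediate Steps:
$c = 5$
$A{\left(a \right)} = 5$
$x{\left(L \right)} = 3 + L$
$C{\left(h \right)} = 5 + h$ ($C{\left(h \right)} = h + 5 = 5 + h$)
$x{\left(W{\left(1 \right)} \right)} C{\left(1 \right)} = \left(3 + 1\right) \left(5 + 1\right) = 4 \cdot 6 = 24$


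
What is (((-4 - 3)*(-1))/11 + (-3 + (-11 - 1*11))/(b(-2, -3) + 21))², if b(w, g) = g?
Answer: 22201/39204 ≈ 0.56629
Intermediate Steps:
(((-4 - 3)*(-1))/11 + (-3 + (-11 - 1*11))/(b(-2, -3) + 21))² = (((-4 - 3)*(-1))/11 + (-3 + (-11 - 1*11))/(-3 + 21))² = (-7*(-1)*(1/11) + (-3 + (-11 - 11))/18)² = (7*(1/11) + (-3 - 22)*(1/18))² = (7/11 - 25*1/18)² = (7/11 - 25/18)² = (-149/198)² = 22201/39204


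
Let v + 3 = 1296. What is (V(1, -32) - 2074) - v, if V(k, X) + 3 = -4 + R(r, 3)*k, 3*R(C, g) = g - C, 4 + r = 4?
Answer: -3373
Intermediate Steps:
v = 1293 (v = -3 + 1296 = 1293)
r = 0 (r = -4 + 4 = 0)
R(C, g) = -C/3 + g/3 (R(C, g) = (g - C)/3 = -C/3 + g/3)
V(k, X) = -7 + k (V(k, X) = -3 + (-4 + (-⅓*0 + (⅓)*3)*k) = -3 + (-4 + (0 + 1)*k) = -3 + (-4 + 1*k) = -3 + (-4 + k) = -7 + k)
(V(1, -32) - 2074) - v = ((-7 + 1) - 2074) - 1*1293 = (-6 - 2074) - 1293 = -2080 - 1293 = -3373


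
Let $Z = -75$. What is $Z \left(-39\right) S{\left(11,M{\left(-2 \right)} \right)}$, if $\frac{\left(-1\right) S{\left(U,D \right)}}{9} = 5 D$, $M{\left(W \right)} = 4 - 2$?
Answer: $-263250$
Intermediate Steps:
$M{\left(W \right)} = 2$ ($M{\left(W \right)} = 4 - 2 = 2$)
$S{\left(U,D \right)} = - 45 D$ ($S{\left(U,D \right)} = - 9 \cdot 5 D = - 45 D$)
$Z \left(-39\right) S{\left(11,M{\left(-2 \right)} \right)} = \left(-75\right) \left(-39\right) \left(\left(-45\right) 2\right) = 2925 \left(-90\right) = -263250$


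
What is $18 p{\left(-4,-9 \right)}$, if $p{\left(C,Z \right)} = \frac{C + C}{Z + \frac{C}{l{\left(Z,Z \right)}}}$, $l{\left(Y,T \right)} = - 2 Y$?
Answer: $\frac{1296}{83} \approx 15.614$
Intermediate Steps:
$p{\left(C,Z \right)} = \frac{2 C}{Z - \frac{C}{2 Z}}$ ($p{\left(C,Z \right)} = \frac{C + C}{Z + \frac{C}{\left(-2\right) Z}} = \frac{2 C}{Z + C \left(- \frac{1}{2 Z}\right)} = \frac{2 C}{Z - \frac{C}{2 Z}}$)
$18 p{\left(-4,-9 \right)} = 18 \left(\left(-4\right) \left(-4\right) \left(-9\right) \frac{1}{-4 - 2 \left(-9\right)^{2}}\right) = 18 \left(\left(-4\right) \left(-4\right) \left(-9\right) \frac{1}{-4 - 162}\right) = 18 \left(\left(-4\right) \left(-4\right) \left(-9\right) \frac{1}{-166}\right) = 18 \left(\left(-4\right) \left(-4\right) \left(-9\right) \left(- \frac{1}{166}\right)\right) = 18 \cdot \frac{72}{83} = \frac{1296}{83}$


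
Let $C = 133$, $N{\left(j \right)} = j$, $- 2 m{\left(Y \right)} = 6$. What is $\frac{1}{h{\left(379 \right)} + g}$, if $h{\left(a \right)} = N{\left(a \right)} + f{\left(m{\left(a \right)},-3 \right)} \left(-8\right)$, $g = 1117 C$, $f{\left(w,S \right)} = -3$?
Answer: $\frac{1}{148964} \approx 6.713 \cdot 10^{-6}$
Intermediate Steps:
$m{\left(Y \right)} = -3$ ($m{\left(Y \right)} = \left(- \frac{1}{2}\right) 6 = -3$)
$g = 148561$ ($g = 1117 \cdot 133 = 148561$)
$h{\left(a \right)} = 24 + a$ ($h{\left(a \right)} = a - -24 = a + 24 = 24 + a$)
$\frac{1}{h{\left(379 \right)} + g} = \frac{1}{\left(24 + 379\right) + 148561} = \frac{1}{403 + 148561} = \frac{1}{148964}$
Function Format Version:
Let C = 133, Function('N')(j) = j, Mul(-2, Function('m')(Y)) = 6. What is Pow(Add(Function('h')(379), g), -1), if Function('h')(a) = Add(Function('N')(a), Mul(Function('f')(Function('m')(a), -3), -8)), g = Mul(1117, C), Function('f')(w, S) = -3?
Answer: Rational(1, 148964) ≈ 6.7130e-6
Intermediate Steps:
Function('m')(Y) = -3 (Function('m')(Y) = Mul(Rational(-1, 2), 6) = -3)
g = 148561 (g = Mul(1117, 133) = 148561)
Function('h')(a) = Add(24, a) (Function('h')(a) = Add(a, Mul(-3, -8)) = Add(a, 24) = Add(24, a))
Pow(Add(Function('h')(379), g), -1) = Pow(Add(Add(24, 379), 148561), -1) = Pow(Add(403, 148561), -1) = Pow(148964, -1) = Rational(1, 148964)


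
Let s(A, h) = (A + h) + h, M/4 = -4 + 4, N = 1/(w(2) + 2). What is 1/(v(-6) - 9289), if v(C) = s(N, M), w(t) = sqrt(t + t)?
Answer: -4/37155 ≈ -0.00010766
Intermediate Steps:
w(t) = sqrt(2)*sqrt(t) (w(t) = sqrt(2*t) = sqrt(2)*sqrt(t))
N = 1/4 (N = 1/(sqrt(2)*sqrt(2) + 2) = 1/(2 + 2) = 1/4 ≈ 0.25000)
M = 0 (M = 4*(-4 + 4) = 4*0 = 0)
s(A, h) = A + 2*h
v(C) = 1/4 (v(C) = 1/4 + 2*0 = 1/4 + 0 = 1/4)
1/(v(-6) - 9289) = 1/(1/4 - 9289) = 1/(-37155/4) = -4/37155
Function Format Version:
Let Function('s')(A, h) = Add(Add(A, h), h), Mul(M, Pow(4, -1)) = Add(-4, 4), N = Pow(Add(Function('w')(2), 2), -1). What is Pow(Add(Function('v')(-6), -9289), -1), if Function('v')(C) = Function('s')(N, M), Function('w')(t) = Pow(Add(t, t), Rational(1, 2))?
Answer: Rational(-4, 37155) ≈ -0.00010766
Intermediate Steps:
Function('w')(t) = Mul(Pow(2, Rational(1, 2)), Pow(t, Rational(1, 2))) (Function('w')(t) = Pow(Mul(2, t), Rational(1, 2)) = Mul(Pow(2, Rational(1, 2)), Pow(t, Rational(1, 2))))
N = Rational(1, 4) (N = Pow(Add(Mul(Pow(2, Rational(1, 2)), Pow(2, Rational(1, 2))), 2), -1) = Pow(Add(2, 2), -1) = Pow(4, -1) = Rational(1, 4) ≈ 0.25000)
M = 0 (M = Mul(4, Add(-4, 4)) = Mul(4, 0) = 0)
Function('s')(A, h) = Add(A, Mul(2, h))
Function('v')(C) = Rational(1, 4) (Function('v')(C) = Add(Rational(1, 4), Mul(2, 0)) = Add(Rational(1, 4), 0) = Rational(1, 4))
Pow(Add(Function('v')(-6), -9289), -1) = Pow(Add(Rational(1, 4), -9289), -1) = Pow(Rational(-37155, 4), -1) = Rational(-4, 37155)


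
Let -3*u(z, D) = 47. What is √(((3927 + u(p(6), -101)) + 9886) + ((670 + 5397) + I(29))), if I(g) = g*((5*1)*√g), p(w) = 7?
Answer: √(178779 + 1305*√29)/3 ≈ 143.68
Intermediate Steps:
I(g) = 5*g^(3/2) (I(g) = g*(5*√g) = 5*g^(3/2))
u(z, D) = -47/3 (u(z, D) = -⅓*47 = -47/3)
√(((3927 + u(p(6), -101)) + 9886) + ((670 + 5397) + I(29))) = √(((3927 - 47/3) + 9886) + ((670 + 5397) + 5*29^(3/2))) = √((11734/3 + 9886) + (6067 + 5*(29*√29))) = √(41392/3 + (6067 + 145*√29)) = √(59593/3 + 145*√29)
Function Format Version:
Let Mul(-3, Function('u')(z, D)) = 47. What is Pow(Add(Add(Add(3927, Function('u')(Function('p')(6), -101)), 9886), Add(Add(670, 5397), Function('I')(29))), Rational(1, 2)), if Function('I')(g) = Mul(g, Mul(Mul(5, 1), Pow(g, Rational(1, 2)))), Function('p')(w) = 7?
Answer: Mul(Rational(1, 3), Pow(Add(178779, Mul(1305, Pow(29, Rational(1, 2)))), Rational(1, 2))) ≈ 143.68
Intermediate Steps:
Function('I')(g) = Mul(5, Pow(g, Rational(3, 2))) (Function('I')(g) = Mul(g, Mul(5, Pow(g, Rational(1, 2)))) = Mul(5, Pow(g, Rational(3, 2))))
Function('u')(z, D) = Rational(-47, 3) (Function('u')(z, D) = Mul(Rational(-1, 3), 47) = Rational(-47, 3))
Pow(Add(Add(Add(3927, Function('u')(Function('p')(6), -101)), 9886), Add(Add(670, 5397), Function('I')(29))), Rational(1, 2)) = Pow(Add(Add(Add(3927, Rational(-47, 3)), 9886), Add(Add(670, 5397), Mul(5, Pow(29, Rational(3, 2))))), Rational(1, 2)) = Pow(Add(Add(Rational(11734, 3), 9886), Add(6067, Mul(5, Mul(29, Pow(29, Rational(1, 2)))))), Rational(1, 2)) = Pow(Add(Rational(41392, 3), Add(6067, Mul(145, Pow(29, Rational(1, 2))))), Rational(1, 2)) = Pow(Add(Rational(59593, 3), Mul(145, Pow(29, Rational(1, 2)))), Rational(1, 2))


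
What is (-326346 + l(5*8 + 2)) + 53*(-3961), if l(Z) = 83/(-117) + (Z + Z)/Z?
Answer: -62744492/117 ≈ -5.3628e+5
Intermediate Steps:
l(Z) = 151/117 (l(Z) = 83*(-1/117) + (2*Z)/Z = -83/117 + 2 = 151/117)
(-326346 + l(5*8 + 2)) + 53*(-3961) = (-326346 + 151/117) + 53*(-3961) = -38182331/117 - 209933 = -62744492/117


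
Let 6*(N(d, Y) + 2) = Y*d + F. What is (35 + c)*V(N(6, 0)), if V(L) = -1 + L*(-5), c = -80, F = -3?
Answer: -1035/2 ≈ -517.50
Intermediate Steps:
N(d, Y) = -5/2 + Y*d/6 (N(d, Y) = -2 + (Y*d - 3)/6 = -2 + (-3 + Y*d)/6 = -2 + (-1/2 + Y*d/6) = -5/2 + Y*d/6)
V(L) = -1 - 5*L
(35 + c)*V(N(6, 0)) = (35 - 80)*(-1 - 5*(-5/2 + (1/6)*0*6)) = -45*(-1 - 5*(-5/2 + 0)) = -45*(-1 - 5*(-5/2)) = -45*(-1 + 25/2) = -45*23/2 = -1035/2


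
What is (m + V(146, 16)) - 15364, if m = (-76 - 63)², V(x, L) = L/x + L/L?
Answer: 288942/73 ≈ 3958.1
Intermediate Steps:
V(x, L) = 1 + L/x (V(x, L) = L/x + 1 = 1 + L/x)
m = 19321 (m = (-139)² = 19321)
(m + V(146, 16)) - 15364 = (19321 + (16 + 146)/146) - 15364 = (19321 + (1/146)*162) - 15364 = (19321 + 81/73) - 15364 = 1410514/73 - 15364 = 288942/73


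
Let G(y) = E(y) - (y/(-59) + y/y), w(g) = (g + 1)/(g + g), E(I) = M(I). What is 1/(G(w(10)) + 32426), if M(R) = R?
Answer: 59/1913108 ≈ 3.0840e-5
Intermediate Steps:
E(I) = I
w(g) = (1 + g)/(2*g) (w(g) = (1 + g)/((2*g)) = (1 + g)*(1/(2*g)) = (1 + g)/(2*g))
G(y) = -1 + 60*y/59 (G(y) = y - (y/(-59) + y/y) = y - (y*(-1/59) + 1) = y - (-y/59 + 1) = y - (1 - y/59) = y + (-1 + y/59) = -1 + 60*y/59)
1/(G(w(10)) + 32426) = 1/((-1 + 60*((1/2)*(1 + 10)/10)/59) + 32426) = 1/((-1 + 60*((1/2)*(1/10)*11)/59) + 32426) = 1/((-1 + (60/59)*(11/20)) + 32426) = 1/((-1 + 33/59) + 32426) = 1/(-26/59 + 32426) = 1/(1913108/59) = 59/1913108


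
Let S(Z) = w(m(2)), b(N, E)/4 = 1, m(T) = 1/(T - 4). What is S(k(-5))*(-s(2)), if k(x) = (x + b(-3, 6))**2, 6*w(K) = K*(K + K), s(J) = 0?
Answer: 0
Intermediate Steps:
m(T) = 1/(-4 + T)
b(N, E) = 4 (b(N, E) = 4*1 = 4)
w(K) = K**2/3 (w(K) = (K*(K + K))/6 = (K*(2*K))/6 = (2*K**2)/6 = K**2/3)
k(x) = (4 + x)**2 (k(x) = (x + 4)**2 = (4 + x)**2)
S(Z) = 1/12 (S(Z) = (1/(-4 + 2))**2/3 = (1/(-2))**2/3 = (-1/2)**2/3 = (1/3)*(1/4) = 1/12)
S(k(-5))*(-s(2)) = (-1*0)/12 = (1/12)*0 = 0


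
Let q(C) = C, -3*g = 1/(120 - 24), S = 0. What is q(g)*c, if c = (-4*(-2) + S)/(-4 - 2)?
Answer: 1/216 ≈ 0.0046296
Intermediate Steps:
g = -1/288 (g = -1/(3*(120 - 24)) = -1/3/96 = -1/3*1/96 = -1/288 ≈ -0.0034722)
c = -4/3 (c = (-4*(-2) + 0)/(-4 - 2) = (8 + 0)/(-6) = 8*(-1/6) = -4/3 ≈ -1.3333)
q(g)*c = -1/288*(-4/3) = 1/216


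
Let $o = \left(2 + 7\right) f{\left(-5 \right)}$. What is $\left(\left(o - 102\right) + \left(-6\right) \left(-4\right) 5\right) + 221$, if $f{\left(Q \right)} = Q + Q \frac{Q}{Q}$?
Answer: $149$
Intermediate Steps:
$f{\left(Q \right)} = 2 Q$ ($f{\left(Q \right)} = Q + Q 1 = Q + Q = 2 Q$)
$o = -90$ ($o = \left(2 + 7\right) 2 \left(-5\right) = 9 \left(-10\right) = -90$)
$\left(\left(o - 102\right) + \left(-6\right) \left(-4\right) 5\right) + 221 = \left(\left(-90 - 102\right) + \left(-6\right) \left(-4\right) 5\right) + 221 = \left(-192 + 24 \cdot 5\right) + 221 = \left(-192 + 120\right) + 221 = -72 + 221 = 149$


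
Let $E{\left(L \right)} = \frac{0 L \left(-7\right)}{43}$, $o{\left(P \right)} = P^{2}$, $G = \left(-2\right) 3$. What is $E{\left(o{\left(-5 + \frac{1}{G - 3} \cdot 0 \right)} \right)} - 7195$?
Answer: $-7195$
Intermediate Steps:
$G = -6$
$E{\left(L \right)} = 0$ ($E{\left(L \right)} = 0 \left(-7\right) \frac{1}{43} = 0 \cdot \frac{1}{43} = 0$)
$E{\left(o{\left(-5 + \frac{1}{G - 3} \cdot 0 \right)} \right)} - 7195 = 0 - 7195 = -7195$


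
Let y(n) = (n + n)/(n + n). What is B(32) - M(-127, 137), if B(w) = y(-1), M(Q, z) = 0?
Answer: 1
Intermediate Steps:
y(n) = 1 (y(n) = (2*n)/((2*n)) = (2*n)*(1/(2*n)) = 1)
B(w) = 1
B(32) - M(-127, 137) = 1 - 1*0 = 1 + 0 = 1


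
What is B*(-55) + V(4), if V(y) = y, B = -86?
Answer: 4734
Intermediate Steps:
B*(-55) + V(4) = -86*(-55) + 4 = 4730 + 4 = 4734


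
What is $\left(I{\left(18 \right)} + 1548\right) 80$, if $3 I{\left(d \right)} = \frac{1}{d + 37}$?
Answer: $\frac{4086736}{33} \approx 1.2384 \cdot 10^{5}$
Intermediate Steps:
$I{\left(d \right)} = \frac{1}{3 \left(37 + d\right)}$ ($I{\left(d \right)} = \frac{1}{3 \left(d + 37\right)} = \frac{1}{3 \left(37 + d\right)}$)
$\left(I{\left(18 \right)} + 1548\right) 80 = \left(\frac{1}{3 \left(37 + 18\right)} + 1548\right) 80 = \left(\frac{1}{3 \cdot 55} + 1548\right) 80 = \left(\frac{1}{3} \cdot \frac{1}{55} + 1548\right) 80 = \left(\frac{1}{165} + 1548\right) 80 = \frac{255421}{165} \cdot 80 = \frac{4086736}{33}$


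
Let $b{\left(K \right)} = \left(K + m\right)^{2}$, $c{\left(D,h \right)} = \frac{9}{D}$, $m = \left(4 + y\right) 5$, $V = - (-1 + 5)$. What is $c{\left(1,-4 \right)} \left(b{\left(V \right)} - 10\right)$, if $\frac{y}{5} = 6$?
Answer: $247914$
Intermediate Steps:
$y = 30$ ($y = 5 \cdot 6 = 30$)
$V = -4$ ($V = \left(-1\right) 4 = -4$)
$m = 170$ ($m = \left(4 + 30\right) 5 = 34 \cdot 5 = 170$)
$b{\left(K \right)} = \left(170 + K\right)^{2}$ ($b{\left(K \right)} = \left(K + 170\right)^{2} = \left(170 + K\right)^{2}$)
$c{\left(1,-4 \right)} \left(b{\left(V \right)} - 10\right) = \frac{9}{1} \left(\left(170 - 4\right)^{2} - 10\right) = 9 \cdot 1 \left(166^{2} - 10\right) = 9 \left(27556 - 10\right) = 9 \cdot 27546 = 247914$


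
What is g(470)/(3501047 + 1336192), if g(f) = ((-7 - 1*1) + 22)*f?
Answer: 6580/4837239 ≈ 0.0013603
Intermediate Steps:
g(f) = 14*f (g(f) = ((-7 - 1) + 22)*f = (-8 + 22)*f = 14*f)
g(470)/(3501047 + 1336192) = (14*470)/(3501047 + 1336192) = 6580/4837239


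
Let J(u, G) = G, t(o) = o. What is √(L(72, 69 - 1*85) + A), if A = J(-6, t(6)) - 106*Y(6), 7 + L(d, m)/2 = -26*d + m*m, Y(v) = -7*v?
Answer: 2*√303 ≈ 34.814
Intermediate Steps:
L(d, m) = -14 - 52*d + 2*m² (L(d, m) = -14 + 2*(-26*d + m*m) = -14 + 2*(-26*d + m²) = -14 + 2*(m² - 26*d) = -14 + (-52*d + 2*m²) = -14 - 52*d + 2*m²)
A = 4458 (A = 6 - (-742)*6 = 6 - 106*(-42) = 6 + 4452 = 4458)
√(L(72, 69 - 1*85) + A) = √((-14 - 52*72 + 2*(69 - 1*85)²) + 4458) = √((-14 - 3744 + 2*(69 - 85)²) + 4458) = √((-14 - 3744 + 2*(-16)²) + 4458) = √((-14 - 3744 + 2*256) + 4458) = √((-14 - 3744 + 512) + 4458) = √(-3246 + 4458) = √1212 = 2*√303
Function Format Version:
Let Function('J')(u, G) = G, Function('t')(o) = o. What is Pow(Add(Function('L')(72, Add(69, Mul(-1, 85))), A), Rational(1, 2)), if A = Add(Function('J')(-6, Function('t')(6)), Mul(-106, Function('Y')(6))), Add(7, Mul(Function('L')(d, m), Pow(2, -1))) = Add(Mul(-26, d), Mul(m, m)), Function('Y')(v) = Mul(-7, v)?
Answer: Mul(2, Pow(303, Rational(1, 2))) ≈ 34.814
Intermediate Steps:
Function('L')(d, m) = Add(-14, Mul(-52, d), Mul(2, Pow(m, 2))) (Function('L')(d, m) = Add(-14, Mul(2, Add(Mul(-26, d), Mul(m, m)))) = Add(-14, Mul(2, Add(Mul(-26, d), Pow(m, 2)))) = Add(-14, Mul(2, Add(Pow(m, 2), Mul(-26, d)))) = Add(-14, Add(Mul(-52, d), Mul(2, Pow(m, 2)))) = Add(-14, Mul(-52, d), Mul(2, Pow(m, 2))))
A = 4458 (A = Add(6, Mul(-106, Mul(-7, 6))) = Add(6, Mul(-106, -42)) = Add(6, 4452) = 4458)
Pow(Add(Function('L')(72, Add(69, Mul(-1, 85))), A), Rational(1, 2)) = Pow(Add(Add(-14, Mul(-52, 72), Mul(2, Pow(Add(69, Mul(-1, 85)), 2))), 4458), Rational(1, 2)) = Pow(Add(Add(-14, -3744, Mul(2, Pow(Add(69, -85), 2))), 4458), Rational(1, 2)) = Pow(Add(Add(-14, -3744, Mul(2, Pow(-16, 2))), 4458), Rational(1, 2)) = Pow(Add(Add(-14, -3744, Mul(2, 256)), 4458), Rational(1, 2)) = Pow(Add(Add(-14, -3744, 512), 4458), Rational(1, 2)) = Pow(Add(-3246, 4458), Rational(1, 2)) = Pow(1212, Rational(1, 2)) = Mul(2, Pow(303, Rational(1, 2)))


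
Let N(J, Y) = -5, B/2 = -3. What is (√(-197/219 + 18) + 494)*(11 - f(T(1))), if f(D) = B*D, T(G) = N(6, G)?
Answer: -9386 - 19*√820155/219 ≈ -9464.6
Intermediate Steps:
B = -6 (B = 2*(-3) = -6)
T(G) = -5
f(D) = -6*D
(√(-197/219 + 18) + 494)*(11 - f(T(1))) = (√(-197/219 + 18) + 494)*(11 - (-6)*(-5)) = (√(-197*1/219 + 18) + 494)*(11 - 1*30) = (√(-197/219 + 18) + 494)*(11 - 30) = (√(3745/219) + 494)*(-19) = (√820155/219 + 494)*(-19) = (494 + √820155/219)*(-19) = -9386 - 19*√820155/219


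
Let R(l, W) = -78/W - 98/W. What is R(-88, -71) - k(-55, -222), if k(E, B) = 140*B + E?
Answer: 2210761/71 ≈ 31137.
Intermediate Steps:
R(l, W) = -176/W
k(E, B) = E + 140*B
R(-88, -71) - k(-55, -222) = -176/(-71) - (-55 + 140*(-222)) = -176*(-1/71) - (-55 - 31080) = 176/71 - 1*(-31135) = 176/71 + 31135 = 2210761/71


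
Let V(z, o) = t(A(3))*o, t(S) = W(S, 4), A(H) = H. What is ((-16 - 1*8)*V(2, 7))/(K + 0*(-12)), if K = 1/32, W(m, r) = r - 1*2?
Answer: -10752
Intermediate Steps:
W(m, r) = -2 + r (W(m, r) = r - 2 = -2 + r)
t(S) = 2 (t(S) = -2 + 4 = 2)
V(z, o) = 2*o
K = 1/32 ≈ 0.031250
((-16 - 1*8)*V(2, 7))/(K + 0*(-12)) = ((-16 - 1*8)*(2*7))/(1/32 + 0*(-12)) = ((-16 - 8)*14)/(1/32 + 0) = (-24*14)/(1/32) = -336*32 = -10752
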